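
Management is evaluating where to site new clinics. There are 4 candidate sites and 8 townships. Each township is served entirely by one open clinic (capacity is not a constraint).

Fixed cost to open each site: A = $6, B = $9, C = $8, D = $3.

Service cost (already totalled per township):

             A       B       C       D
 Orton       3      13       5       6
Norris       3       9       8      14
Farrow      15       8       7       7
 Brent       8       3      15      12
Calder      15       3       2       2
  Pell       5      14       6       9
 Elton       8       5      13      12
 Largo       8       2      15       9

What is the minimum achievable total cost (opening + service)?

Minimum total cost: 47

For any fixed open set, each township goes to its cheapest open site; total = fixed + service.
{A, B}: Orton→A 3, Norris→A 3, Farrow→B 8, Brent→B 3, Calder→B 3, Pell→A 5, Elton→B 5, Largo→B 2. Service 32; fixed 15; total 47.
{A, B, D}: service 30 + fixed 18 = 48
{A, B, C}: service 30 + fixed 23 = 53
{A, B, C, D}: service 30 + fixed 26 = 56
(All 15 nonempty subsets were checked; A and B is lowest.)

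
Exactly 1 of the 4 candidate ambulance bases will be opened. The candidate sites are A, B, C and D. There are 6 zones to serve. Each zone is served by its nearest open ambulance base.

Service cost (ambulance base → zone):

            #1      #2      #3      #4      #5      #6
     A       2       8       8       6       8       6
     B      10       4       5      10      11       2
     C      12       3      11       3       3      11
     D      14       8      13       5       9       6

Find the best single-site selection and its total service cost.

With exactly 1 open, each zone uses its cheapest among the chosen.
{A}: #1→A 2, #2→A 8, #3→A 8, #4→A 6, #5→A 8, #6→A 6. Service cost 38.
{B}: service cost 42
{C}: service cost 43
Among all 4 size-1 choices, {A} is lowest.

Choose A only; total service cost 38.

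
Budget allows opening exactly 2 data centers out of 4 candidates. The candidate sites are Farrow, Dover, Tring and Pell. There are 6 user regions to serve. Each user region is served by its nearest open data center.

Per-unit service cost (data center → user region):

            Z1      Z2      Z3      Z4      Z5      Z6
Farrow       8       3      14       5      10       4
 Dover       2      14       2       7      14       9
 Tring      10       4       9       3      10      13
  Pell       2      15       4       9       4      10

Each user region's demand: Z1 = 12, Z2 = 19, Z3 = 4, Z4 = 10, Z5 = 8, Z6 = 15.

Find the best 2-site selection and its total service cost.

Choose Farrow and Pell; total service cost 239.

With exactly 2 open, each user region uses its cheapest among the chosen.
{Farrow, Pell}: Z1→Pell 2·12=24, Z2→Farrow 3·19=57, Z3→Pell 4·4=16, Z4→Farrow 5·10=50, Z5→Pell 4·8=32, Z6→Farrow 4·15=60. Service cost 239.
{Farrow, Dover}: service cost 279
{Tring, Pell}: service cost 328
Among all 6 size-2 choices, {Farrow, Pell} is lowest.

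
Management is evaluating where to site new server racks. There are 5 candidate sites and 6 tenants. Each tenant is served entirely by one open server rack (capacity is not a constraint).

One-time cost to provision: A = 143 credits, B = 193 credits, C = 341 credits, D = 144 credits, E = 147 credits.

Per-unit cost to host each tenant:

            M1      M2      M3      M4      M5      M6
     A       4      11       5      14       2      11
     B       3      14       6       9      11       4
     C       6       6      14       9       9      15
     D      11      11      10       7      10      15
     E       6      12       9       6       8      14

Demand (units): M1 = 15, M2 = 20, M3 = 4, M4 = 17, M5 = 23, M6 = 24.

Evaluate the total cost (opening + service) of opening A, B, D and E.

Each tenant is assigned to its cheapest site among the open ones.
{A, B, D, E}: M1→B 3·15=45, M2→A 11·20=220, M3→A 5·4=20, M4→E 6·17=102, M5→A 2·23=46, M6→B 4·24=96. Service 529; fixed 627; total 1156.

Total cost: 1156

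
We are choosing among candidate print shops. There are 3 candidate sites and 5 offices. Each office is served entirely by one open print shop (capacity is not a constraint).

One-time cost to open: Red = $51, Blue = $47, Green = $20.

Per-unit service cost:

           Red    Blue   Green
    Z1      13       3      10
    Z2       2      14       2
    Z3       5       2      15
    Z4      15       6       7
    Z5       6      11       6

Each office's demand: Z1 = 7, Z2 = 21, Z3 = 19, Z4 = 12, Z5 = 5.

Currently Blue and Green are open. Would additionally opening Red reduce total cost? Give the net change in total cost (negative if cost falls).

Current service cost with {Blue, Green}: 203.
Adding Red: each office re-picks its cheapest; new service cost 203, saving 0.
Extra fixed cost: 51. Net change = 51 − 0 = 51.
(Totals: 270 → 321.)

No — net change +51 (cost rises by 51).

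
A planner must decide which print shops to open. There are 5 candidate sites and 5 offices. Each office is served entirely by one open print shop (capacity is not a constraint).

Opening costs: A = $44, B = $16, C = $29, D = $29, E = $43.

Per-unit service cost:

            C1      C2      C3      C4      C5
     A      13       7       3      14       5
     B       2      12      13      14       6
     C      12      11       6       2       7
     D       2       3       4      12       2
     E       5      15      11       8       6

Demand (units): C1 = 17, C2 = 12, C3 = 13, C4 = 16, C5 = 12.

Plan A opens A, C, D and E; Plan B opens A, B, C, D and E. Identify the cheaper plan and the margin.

Plan A is cheaper by 16.

Plan A: {A, C, D, E}: C1→D 2·17=34, C2→D 3·12=36, C3→A 3·13=39, C4→C 2·16=32, C5→D 2·12=24. Service 165; fixed 145; total 310.
Plan B: {A, B, C, D, E}: C1→B 2·17=34, C2→D 3·12=36, C3→A 3·13=39, C4→C 2·16=32, C5→D 2·12=24. Service 165; fixed 161; total 326.
Difference: |310 − 326| = 16.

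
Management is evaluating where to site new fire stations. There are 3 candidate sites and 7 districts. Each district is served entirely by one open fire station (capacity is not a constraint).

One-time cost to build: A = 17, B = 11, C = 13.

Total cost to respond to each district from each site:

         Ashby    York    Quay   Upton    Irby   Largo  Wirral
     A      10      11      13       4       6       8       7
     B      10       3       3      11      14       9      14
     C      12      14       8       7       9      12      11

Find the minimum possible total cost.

Minimum total cost: 69

For any fixed open set, each district goes to its cheapest open site; total = fixed + service.
{A, B}: Ashby→A 10, York→B 3, Quay→B 3, Upton→A 4, Irby→A 6, Largo→A 8, Wirral→A 7. Service 41; fixed 28; total 69.
{B}: service 64 + fixed 11 = 75
{A}: Ashby→A 10, York→A 11, Quay→A 13, Upton→A 4, Irby→A 6, Largo→A 8, Wirral→A 7. Service 59; fixed 17; total 76.
{A, B, C}: Ashby→A 10, York→B 3, Quay→B 3, Upton→A 4, Irby→A 6, Largo→A 8, Wirral→A 7. Service 41; fixed 41; total 82.
(All 7 nonempty subsets were checked; A and B is lowest.)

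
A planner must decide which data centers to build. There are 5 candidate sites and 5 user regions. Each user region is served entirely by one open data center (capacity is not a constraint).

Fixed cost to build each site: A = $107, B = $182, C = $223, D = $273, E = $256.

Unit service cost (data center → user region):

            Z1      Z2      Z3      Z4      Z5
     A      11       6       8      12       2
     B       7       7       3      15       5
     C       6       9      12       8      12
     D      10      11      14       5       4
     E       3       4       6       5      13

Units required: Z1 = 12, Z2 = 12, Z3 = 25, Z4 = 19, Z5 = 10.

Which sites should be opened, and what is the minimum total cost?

For any fixed open set, each user region goes to its cheapest open site; total = fixed + service.
{A, E}: Z1→E 3·12=36, Z2→E 4·12=48, Z3→E 6·25=150, Z4→E 5·19=95, Z5→A 2·10=20. Service 349; fixed 363; total 712.
{E}: Z1→E 3·12=36, Z2→E 4·12=48, Z3→E 6·25=150, Z4→E 5·19=95, Z5→E 13·10=130. Service 459; fixed 256; total 715.
{B, E}: Z1→E 3·12=36, Z2→E 4·12=48, Z3→B 3·25=75, Z4→E 5·19=95, Z5→B 5·10=50. Service 304; fixed 438; total 742.
{A, B, C, D, E}: Z1→E 3·12=36, Z2→E 4·12=48, Z3→B 3·25=75, Z4→D 5·19=95, Z5→A 2·10=20. Service 274; fixed 1041; total 1315.
No other subset beats 712.

Open A and E; minimum total cost 712.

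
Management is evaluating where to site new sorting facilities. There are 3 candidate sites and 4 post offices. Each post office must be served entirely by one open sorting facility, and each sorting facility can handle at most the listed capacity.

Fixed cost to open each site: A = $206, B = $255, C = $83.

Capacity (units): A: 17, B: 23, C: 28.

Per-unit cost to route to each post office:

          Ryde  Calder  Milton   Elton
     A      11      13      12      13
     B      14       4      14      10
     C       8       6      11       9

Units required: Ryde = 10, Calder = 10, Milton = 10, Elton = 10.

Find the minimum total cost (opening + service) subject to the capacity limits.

Minimum total cost: 668

Open {B, C}: Ryde→C 8·10=80, Calder→B 4·10=40, Milton→C 11·10=110, Elton→B 10·10=100.
Loads: B carries 20/23, C carries 20/28. Service 330; fixed 338; total 668.
Next best feasible plan costs 688.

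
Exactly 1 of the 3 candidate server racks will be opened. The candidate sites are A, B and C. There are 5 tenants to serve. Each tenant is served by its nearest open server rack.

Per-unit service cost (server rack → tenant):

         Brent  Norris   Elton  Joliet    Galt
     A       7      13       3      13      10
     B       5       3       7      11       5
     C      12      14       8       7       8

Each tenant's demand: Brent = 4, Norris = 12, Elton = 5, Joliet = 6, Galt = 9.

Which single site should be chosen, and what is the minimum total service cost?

With exactly 1 open, each tenant uses its cheapest among the chosen.
{B}: Brent→B 5·4=20, Norris→B 3·12=36, Elton→B 7·5=35, Joliet→B 11·6=66, Galt→B 5·9=45. Service cost 202.
{A}: service cost 367
{C}: service cost 370
Among all 3 size-1 choices, {B} is lowest.

Choose B only; total service cost 202.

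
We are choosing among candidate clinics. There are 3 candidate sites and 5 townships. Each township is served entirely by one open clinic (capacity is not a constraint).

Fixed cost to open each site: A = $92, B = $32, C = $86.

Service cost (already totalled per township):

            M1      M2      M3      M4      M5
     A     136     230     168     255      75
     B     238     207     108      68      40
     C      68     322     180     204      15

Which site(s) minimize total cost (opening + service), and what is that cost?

Open B and C; minimum total cost 584.

For any fixed open set, each township goes to its cheapest open site; total = fixed + service.
{B, C}: M1→C 68, M2→B 207, M3→B 108, M4→B 68, M5→C 15. Service 466; fixed 118; total 584.
{A, B, C}: M1→C 68, M2→B 207, M3→B 108, M4→B 68, M5→C 15. Service 466; fixed 210; total 676.
{A, B}: M1→A 136, M2→B 207, M3→B 108, M4→B 68, M5→B 40. Service 559; fixed 124; total 683.
{B}: service 661 + fixed 32 = 693
No other subset beats 584.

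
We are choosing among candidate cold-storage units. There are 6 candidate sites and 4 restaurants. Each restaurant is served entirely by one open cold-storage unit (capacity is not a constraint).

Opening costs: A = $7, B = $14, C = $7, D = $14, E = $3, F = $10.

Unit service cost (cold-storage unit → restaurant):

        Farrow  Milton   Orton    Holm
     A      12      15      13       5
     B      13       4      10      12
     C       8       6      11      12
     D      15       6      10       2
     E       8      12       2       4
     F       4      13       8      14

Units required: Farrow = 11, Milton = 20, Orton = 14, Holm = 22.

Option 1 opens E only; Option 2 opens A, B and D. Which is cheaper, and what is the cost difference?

Option 1: {E}: Farrow→E 8·11=88, Milton→E 12·20=240, Orton→E 2·14=28, Holm→E 4·22=88. Service 444; fixed 3; total 447.
Option 2: {A, B, D}: Farrow→A 12·11=132, Milton→B 4·20=80, Orton→B 10·14=140, Holm→D 2·22=44. Service 396; fixed 35; total 431.
Difference: |447 − 431| = 16.

Option 2 is cheaper by 16.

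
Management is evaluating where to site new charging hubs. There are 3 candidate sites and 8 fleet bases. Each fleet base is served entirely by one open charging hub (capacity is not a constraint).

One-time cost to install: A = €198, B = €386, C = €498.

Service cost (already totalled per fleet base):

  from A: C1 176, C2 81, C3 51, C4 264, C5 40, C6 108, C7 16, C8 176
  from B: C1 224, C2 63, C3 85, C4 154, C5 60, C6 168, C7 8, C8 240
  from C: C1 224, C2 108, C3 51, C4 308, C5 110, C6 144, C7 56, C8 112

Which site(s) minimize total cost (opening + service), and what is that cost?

For any fixed open set, each fleet base goes to its cheapest open site; total = fixed + service.
{A}: C1→A 176, C2→A 81, C3→A 51, C4→A 264, C5→A 40, C6→A 108, C7→A 16, C8→A 176. Service 912; fixed 198; total 1110.
{A, B}: service 776 + fixed 584 = 1360
{B}: service 1002 + fixed 386 = 1388
{A, B, C}: C1→A 176, C2→B 63, C3→A 51, C4→B 154, C5→A 40, C6→A 108, C7→B 8, C8→C 112. Service 712; fixed 1082; total 1794.
No other subset beats 1110.

Open A only; minimum total cost 1110.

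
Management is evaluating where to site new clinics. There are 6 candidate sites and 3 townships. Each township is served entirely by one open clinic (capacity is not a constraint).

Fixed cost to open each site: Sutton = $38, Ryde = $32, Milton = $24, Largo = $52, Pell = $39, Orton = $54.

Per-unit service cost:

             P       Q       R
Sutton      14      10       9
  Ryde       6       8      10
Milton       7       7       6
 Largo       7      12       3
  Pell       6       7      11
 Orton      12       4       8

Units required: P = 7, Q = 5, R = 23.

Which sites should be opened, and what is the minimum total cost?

Open Milton and Largo; minimum total cost 229.

For any fixed open set, each township goes to its cheapest open site; total = fixed + service.
{Milton, Largo}: P→Milton 7·7=49, Q→Milton 7·5=35, R→Largo 3·23=69. Service 153; fixed 76; total 229.
{Largo}: P→Largo 7·7=49, Q→Largo 12·5=60, R→Largo 3·23=69. Service 178; fixed 52; total 230.
{Ryde, Largo}: service 151 + fixed 84 = 235
{Sutton, Ryde, Milton, Largo, Pell, Orton}: service 131 + fixed 239 = 370
No other subset beats 229.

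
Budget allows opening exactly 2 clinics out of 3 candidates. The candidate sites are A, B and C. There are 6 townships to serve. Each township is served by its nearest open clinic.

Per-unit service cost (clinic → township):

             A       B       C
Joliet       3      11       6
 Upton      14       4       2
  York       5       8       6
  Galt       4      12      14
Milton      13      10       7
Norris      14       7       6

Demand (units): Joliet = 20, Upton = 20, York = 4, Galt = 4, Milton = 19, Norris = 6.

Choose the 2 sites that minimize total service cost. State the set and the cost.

With exactly 2 open, each township uses its cheapest among the chosen.
{A, C}: Joliet→A 3·20=60, Upton→C 2·20=40, York→A 5·4=20, Galt→A 4·4=16, Milton→C 7·19=133, Norris→C 6·6=36. Service cost 305.
{B, C}: service cost 401
{A, B}: service cost 408
Among all 3 size-2 choices, {A, C} is lowest.

Choose A and C; total service cost 305.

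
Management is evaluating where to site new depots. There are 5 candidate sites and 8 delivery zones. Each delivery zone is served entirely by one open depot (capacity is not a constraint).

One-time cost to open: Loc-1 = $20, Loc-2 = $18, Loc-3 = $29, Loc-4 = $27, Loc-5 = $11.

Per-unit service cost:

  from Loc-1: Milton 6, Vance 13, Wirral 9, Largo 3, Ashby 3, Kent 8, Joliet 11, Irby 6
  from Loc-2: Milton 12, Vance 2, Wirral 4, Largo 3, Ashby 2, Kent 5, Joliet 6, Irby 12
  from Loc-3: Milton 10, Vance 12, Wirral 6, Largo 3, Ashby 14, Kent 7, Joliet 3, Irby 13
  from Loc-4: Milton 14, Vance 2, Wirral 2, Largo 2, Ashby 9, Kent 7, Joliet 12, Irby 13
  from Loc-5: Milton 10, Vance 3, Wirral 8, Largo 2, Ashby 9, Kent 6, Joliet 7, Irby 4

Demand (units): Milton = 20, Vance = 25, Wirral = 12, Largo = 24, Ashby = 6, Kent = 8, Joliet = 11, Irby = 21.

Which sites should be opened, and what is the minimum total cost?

For any fixed open set, each delivery zone goes to its cheapest open site; total = fixed + service.
{Loc-1, Loc-3, Loc-4, Loc-5}: Milton→Loc-1 6·20=120, Vance→Loc-4 2·25=50, Wirral→Loc-4 2·12=24, Largo→Loc-4 2·24=48, Ashby→Loc-1 3·6=18, Kent→Loc-5 6·8=48, Joliet→Loc-3 3·11=33, Irby→Loc-5 4·21=84. Service 425; fixed 87; total 512.
{Loc-1, Loc-2, Loc-3, Loc-5}: service 435 + fixed 78 = 513
{Loc-1, Loc-2, Loc-3, Loc-4, Loc-5}: service 411 + fixed 105 = 516
{Loc-5}: Milton→Loc-5 10·20=200, Vance→Loc-5 3·25=75, Wirral→Loc-5 8·12=96, Largo→Loc-5 2·24=48, Ashby→Loc-5 9·6=54, Kent→Loc-5 6·8=48, Joliet→Loc-5 7·11=77, Irby→Loc-5 4·21=84. Service 682; fixed 11; total 693.
No other subset beats 512.

Open Loc-1, Loc-3, Loc-4 and Loc-5; minimum total cost 512.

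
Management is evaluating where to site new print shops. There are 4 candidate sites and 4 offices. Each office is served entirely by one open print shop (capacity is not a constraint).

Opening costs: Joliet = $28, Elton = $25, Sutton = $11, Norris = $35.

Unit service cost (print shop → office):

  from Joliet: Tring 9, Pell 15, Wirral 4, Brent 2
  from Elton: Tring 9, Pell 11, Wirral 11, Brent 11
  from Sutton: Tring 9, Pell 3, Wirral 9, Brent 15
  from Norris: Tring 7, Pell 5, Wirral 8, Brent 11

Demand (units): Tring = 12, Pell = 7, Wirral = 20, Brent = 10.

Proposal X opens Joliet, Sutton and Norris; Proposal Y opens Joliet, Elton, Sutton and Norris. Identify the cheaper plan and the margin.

Proposal X: {Joliet, Sutton, Norris}: Tring→Norris 7·12=84, Pell→Sutton 3·7=21, Wirral→Joliet 4·20=80, Brent→Joliet 2·10=20. Service 205; fixed 74; total 279.
Proposal Y: {Joliet, Elton, Sutton, Norris}: Tring→Norris 7·12=84, Pell→Sutton 3·7=21, Wirral→Joliet 4·20=80, Brent→Joliet 2·10=20. Service 205; fixed 99; total 304.
Difference: |279 − 304| = 25.

Proposal X is cheaper by 25.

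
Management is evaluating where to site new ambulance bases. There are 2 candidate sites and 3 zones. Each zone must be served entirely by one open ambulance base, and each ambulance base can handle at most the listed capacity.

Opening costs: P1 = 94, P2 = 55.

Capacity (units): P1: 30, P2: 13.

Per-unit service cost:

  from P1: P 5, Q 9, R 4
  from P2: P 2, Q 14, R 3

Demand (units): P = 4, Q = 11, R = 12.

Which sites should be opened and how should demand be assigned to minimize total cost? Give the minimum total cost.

Minimum total cost: 261

Open {P1}: P→P1 5·4=20, Q→P1 9·11=99, R→P1 4·12=48.
Loads: P1 carries 27/30. Service 167; fixed 94; total 261.
Next best feasible plan costs 304.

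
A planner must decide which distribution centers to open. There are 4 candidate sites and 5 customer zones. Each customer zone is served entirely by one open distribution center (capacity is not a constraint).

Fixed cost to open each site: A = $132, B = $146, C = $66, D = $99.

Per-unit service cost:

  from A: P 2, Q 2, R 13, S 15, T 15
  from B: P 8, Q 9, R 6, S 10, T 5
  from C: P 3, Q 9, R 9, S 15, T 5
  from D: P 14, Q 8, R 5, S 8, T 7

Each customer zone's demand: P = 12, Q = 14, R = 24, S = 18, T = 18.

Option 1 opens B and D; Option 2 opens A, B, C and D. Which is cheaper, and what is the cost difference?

Option 1 is cheaper by 42.

Option 1: {B, D}: P→B 8·12=96, Q→D 8·14=112, R→D 5·24=120, S→D 8·18=144, T→B 5·18=90. Service 562; fixed 245; total 807.
Option 2: {A, B, C, D}: P→A 2·12=24, Q→A 2·14=28, R→D 5·24=120, S→D 8·18=144, T→B 5·18=90. Service 406; fixed 443; total 849.
Difference: |807 − 849| = 42.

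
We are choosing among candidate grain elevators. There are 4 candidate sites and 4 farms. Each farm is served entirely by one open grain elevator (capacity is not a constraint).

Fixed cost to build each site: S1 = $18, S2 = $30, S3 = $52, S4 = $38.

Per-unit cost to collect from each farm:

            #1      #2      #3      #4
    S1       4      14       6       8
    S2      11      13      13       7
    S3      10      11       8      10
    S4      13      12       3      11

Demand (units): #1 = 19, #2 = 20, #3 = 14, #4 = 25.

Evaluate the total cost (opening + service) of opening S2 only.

Each farm is assigned to its cheapest site among the open ones.
{S2}: #1→S2 11·19=209, #2→S2 13·20=260, #3→S2 13·14=182, #4→S2 7·25=175. Service 826; fixed 30; total 856.

Total cost: 856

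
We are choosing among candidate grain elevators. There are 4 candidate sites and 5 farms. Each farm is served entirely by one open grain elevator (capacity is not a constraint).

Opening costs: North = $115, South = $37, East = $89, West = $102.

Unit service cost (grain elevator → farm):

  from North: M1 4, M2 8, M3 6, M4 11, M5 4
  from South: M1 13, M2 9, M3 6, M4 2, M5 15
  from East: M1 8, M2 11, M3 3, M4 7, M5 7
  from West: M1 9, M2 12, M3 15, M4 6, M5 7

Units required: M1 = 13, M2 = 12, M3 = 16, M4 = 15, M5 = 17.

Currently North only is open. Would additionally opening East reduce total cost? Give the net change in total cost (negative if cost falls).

Yes — net change −19 (cost falls by 19).

Current service cost with {North}: 477.
Adding East: each farm re-picks its cheapest; new service cost 369, saving 108.
Extra fixed cost: 89. Net change = 89 − 108 = -19.
(Totals: 592 → 573.)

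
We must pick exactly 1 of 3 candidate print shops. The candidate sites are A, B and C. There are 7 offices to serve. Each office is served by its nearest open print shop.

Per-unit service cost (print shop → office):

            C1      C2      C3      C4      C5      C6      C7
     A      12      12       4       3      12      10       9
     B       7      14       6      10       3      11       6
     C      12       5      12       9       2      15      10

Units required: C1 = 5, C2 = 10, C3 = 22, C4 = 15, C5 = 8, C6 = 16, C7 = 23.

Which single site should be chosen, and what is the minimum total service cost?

Choose A only; total service cost 776.

With exactly 1 open, each office uses its cheapest among the chosen.
{A}: C1→A 12·5=60, C2→A 12·10=120, C3→A 4·22=88, C4→A 3·15=45, C5→A 12·8=96, C6→A 10·16=160, C7→A 9·23=207. Service cost 776.
{B}: service cost 795
{C}: service cost 995
Among all 3 size-1 choices, {A} is lowest.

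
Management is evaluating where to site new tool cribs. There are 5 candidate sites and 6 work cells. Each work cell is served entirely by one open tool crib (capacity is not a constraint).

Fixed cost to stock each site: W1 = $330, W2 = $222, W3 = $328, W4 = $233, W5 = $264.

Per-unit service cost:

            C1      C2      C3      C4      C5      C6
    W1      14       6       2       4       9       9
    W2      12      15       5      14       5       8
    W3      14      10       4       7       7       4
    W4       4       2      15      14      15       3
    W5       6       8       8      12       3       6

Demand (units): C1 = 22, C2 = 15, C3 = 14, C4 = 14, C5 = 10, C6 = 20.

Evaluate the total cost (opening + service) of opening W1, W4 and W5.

Total cost: 1119

Each work cell is assigned to its cheapest site among the open ones.
{W1, W4, W5}: C1→W4 4·22=88, C2→W4 2·15=30, C3→W1 2·14=28, C4→W1 4·14=56, C5→W5 3·10=30, C6→W4 3·20=60. Service 292; fixed 827; total 1119.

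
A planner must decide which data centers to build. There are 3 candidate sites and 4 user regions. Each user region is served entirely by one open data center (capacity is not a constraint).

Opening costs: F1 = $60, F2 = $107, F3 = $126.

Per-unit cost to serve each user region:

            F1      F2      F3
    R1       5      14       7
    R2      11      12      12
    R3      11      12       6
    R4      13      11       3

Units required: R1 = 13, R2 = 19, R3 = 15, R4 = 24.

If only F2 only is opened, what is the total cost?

Each user region is assigned to its cheapest site among the open ones.
{F2}: R1→F2 14·13=182, R2→F2 12·19=228, R3→F2 12·15=180, R4→F2 11·24=264. Service 854; fixed 107; total 961.

Total cost: 961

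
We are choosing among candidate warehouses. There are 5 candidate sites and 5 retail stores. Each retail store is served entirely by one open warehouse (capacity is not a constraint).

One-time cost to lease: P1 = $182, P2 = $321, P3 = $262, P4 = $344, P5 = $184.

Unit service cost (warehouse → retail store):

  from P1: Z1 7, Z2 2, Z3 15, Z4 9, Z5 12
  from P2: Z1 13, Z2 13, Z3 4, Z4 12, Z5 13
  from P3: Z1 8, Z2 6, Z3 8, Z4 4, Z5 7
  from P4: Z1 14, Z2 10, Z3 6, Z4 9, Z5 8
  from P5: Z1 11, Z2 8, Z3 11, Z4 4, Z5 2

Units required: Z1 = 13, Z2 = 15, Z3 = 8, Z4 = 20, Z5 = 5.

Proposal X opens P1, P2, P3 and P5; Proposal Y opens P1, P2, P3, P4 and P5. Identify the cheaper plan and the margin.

Proposal X is cheaper by 344.

Proposal X: {P1, P2, P3, P5}: Z1→P1 7·13=91, Z2→P1 2·15=30, Z3→P2 4·8=32, Z4→P3 4·20=80, Z5→P5 2·5=10. Service 243; fixed 949; total 1192.
Proposal Y: {P1, P2, P3, P4, P5}: Z1→P1 7·13=91, Z2→P1 2·15=30, Z3→P2 4·8=32, Z4→P3 4·20=80, Z5→P5 2·5=10. Service 243; fixed 1293; total 1536.
Difference: |1192 − 1536| = 344.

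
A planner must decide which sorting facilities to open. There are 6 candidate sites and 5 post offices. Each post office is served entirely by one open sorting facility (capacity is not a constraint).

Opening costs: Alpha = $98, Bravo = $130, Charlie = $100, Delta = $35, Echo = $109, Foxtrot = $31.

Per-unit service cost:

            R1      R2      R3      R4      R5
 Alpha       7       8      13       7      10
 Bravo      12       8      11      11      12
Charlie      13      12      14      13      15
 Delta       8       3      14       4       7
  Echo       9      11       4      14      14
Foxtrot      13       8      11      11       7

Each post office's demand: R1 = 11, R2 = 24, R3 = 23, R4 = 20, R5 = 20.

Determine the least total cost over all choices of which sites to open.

For any fixed open set, each post office goes to its cheapest open site; total = fixed + service.
{Delta, Echo}: R1→Delta 8·11=88, R2→Delta 3·24=72, R3→Echo 4·23=92, R4→Delta 4·20=80, R5→Delta 7·20=140. Service 472; fixed 144; total 616.
{Delta, Echo, Foxtrot}: R1→Delta 8·11=88, R2→Delta 3·24=72, R3→Echo 4·23=92, R4→Delta 4·20=80, R5→Delta 7·20=140. Service 472; fixed 175; total 647.
{Delta, Foxtrot}: service 633 + fixed 66 = 699
{Alpha, Bravo, Charlie, Delta, Echo, Foxtrot}: service 461 + fixed 503 = 964
No other subset beats 616.

Minimum total cost: 616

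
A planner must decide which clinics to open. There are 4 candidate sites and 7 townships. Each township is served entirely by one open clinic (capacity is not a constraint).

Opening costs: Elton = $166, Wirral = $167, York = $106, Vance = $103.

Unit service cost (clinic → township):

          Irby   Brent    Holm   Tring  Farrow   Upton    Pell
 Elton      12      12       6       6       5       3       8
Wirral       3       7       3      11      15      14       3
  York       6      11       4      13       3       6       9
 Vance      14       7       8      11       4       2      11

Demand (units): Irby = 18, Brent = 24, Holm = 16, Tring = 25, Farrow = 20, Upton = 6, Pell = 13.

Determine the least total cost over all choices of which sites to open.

Minimum total cost: 910

For any fixed open set, each township goes to its cheapest open site; total = fixed + service.
{Elton, Wirral}: Irby→Wirral 3·18=54, Brent→Wirral 7·24=168, Holm→Wirral 3·16=48, Tring→Elton 6·25=150, Farrow→Elton 5·20=100, Upton→Elton 3·6=18, Pell→Wirral 3·13=39. Service 577; fixed 333; total 910.
{Wirral, Vance}: service 676 + fixed 270 = 946
{Wirral, York}: Irby→Wirral 3·18=54, Brent→Wirral 7·24=168, Holm→Wirral 3·16=48, Tring→Wirral 11·25=275, Farrow→York 3·20=60, Upton→York 6·6=36, Pell→Wirral 3·13=39. Service 680; fixed 273; total 953.
{Elton, Wirral, York, Vance}: Irby→Wirral 3·18=54, Brent→Wirral 7·24=168, Holm→Wirral 3·16=48, Tring→Elton 6·25=150, Farrow→York 3·20=60, Upton→Vance 2·6=12, Pell→Wirral 3·13=39. Service 531; fixed 542; total 1073.
(All 15 nonempty subsets were checked; Elton and Wirral is lowest.)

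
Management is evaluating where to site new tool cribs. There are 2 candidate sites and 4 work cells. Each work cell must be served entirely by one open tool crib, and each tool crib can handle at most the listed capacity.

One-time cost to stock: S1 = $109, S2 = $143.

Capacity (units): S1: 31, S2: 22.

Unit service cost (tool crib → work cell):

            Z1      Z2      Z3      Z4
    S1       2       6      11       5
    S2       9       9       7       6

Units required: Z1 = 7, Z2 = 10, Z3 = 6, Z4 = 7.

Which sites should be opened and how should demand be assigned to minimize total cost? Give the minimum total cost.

Open {S1}: Z1→S1 2·7=14, Z2→S1 6·10=60, Z3→S1 11·6=66, Z4→S1 5·7=35.
Loads: S1 carries 30/31. Service 175; fixed 109; total 284.
Next best feasible plan costs 403.

Minimum total cost: 284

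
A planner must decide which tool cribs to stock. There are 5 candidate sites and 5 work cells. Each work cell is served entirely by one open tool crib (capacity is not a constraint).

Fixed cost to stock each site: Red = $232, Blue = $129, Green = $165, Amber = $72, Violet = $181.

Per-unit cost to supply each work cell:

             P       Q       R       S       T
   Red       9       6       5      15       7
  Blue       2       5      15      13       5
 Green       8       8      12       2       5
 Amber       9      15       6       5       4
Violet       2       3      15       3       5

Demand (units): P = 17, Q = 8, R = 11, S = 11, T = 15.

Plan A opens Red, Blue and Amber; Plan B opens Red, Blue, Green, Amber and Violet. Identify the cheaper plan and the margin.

Plan A: {Red, Blue, Amber}: P→Blue 2·17=34, Q→Blue 5·8=40, R→Red 5·11=55, S→Amber 5·11=55, T→Amber 4·15=60. Service 244; fixed 433; total 677.
Plan B: {Red, Blue, Green, Amber, Violet}: P→Blue 2·17=34, Q→Violet 3·8=24, R→Red 5·11=55, S→Green 2·11=22, T→Amber 4·15=60. Service 195; fixed 779; total 974.
Difference: |677 − 974| = 297.

Plan A is cheaper by 297.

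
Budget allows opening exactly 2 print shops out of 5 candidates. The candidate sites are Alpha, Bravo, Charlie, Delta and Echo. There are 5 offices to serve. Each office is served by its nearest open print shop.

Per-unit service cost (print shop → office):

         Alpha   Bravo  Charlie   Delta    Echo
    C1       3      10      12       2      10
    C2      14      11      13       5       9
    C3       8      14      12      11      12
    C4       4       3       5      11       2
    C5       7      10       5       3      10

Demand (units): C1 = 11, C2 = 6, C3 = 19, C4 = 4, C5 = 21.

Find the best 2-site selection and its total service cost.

Choose Alpha and Delta; total service cost 283.

With exactly 2 open, each office uses its cheapest among the chosen.
{Alpha, Delta}: C1→Delta 2·11=22, C2→Delta 5·6=30, C3→Alpha 8·19=152, C4→Alpha 4·4=16, C5→Delta 3·21=63. Service cost 283.
{Delta, Echo}: service cost 332
{Bravo, Delta}: service cost 336
Among all 10 size-2 choices, {Alpha, Delta} is lowest.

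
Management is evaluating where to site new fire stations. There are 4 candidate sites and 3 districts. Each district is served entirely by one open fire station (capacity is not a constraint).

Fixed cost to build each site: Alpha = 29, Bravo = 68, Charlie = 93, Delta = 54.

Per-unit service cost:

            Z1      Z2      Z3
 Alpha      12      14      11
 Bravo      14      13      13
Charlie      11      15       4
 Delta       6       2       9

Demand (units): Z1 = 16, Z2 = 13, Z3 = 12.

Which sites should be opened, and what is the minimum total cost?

Open Delta only; minimum total cost 284.

For any fixed open set, each district goes to its cheapest open site; total = fixed + service.
{Delta}: Z1→Delta 6·16=96, Z2→Delta 2·13=26, Z3→Delta 9·12=108. Service 230; fixed 54; total 284.
{Alpha, Delta}: Z1→Delta 6·16=96, Z2→Delta 2·13=26, Z3→Delta 9·12=108. Service 230; fixed 83; total 313.
{Charlie, Delta}: service 170 + fixed 147 = 317
{Alpha, Bravo, Charlie, Delta}: service 170 + fixed 244 = 414
No other subset beats 284.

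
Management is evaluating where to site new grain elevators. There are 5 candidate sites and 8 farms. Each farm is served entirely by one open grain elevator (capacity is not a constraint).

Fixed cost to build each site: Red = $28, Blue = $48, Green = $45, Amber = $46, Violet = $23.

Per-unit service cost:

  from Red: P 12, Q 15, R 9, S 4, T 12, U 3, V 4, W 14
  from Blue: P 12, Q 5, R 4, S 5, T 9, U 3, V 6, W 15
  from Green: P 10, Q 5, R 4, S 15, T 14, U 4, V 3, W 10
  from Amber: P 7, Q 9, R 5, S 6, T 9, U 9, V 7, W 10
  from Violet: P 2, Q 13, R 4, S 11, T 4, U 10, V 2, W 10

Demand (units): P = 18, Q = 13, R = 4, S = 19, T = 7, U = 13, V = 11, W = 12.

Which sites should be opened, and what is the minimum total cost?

Open Blue and Violet; minimum total cost 492.

For any fixed open set, each farm goes to its cheapest open site; total = fixed + service.
{Blue, Violet}: P→Violet 2·18=36, Q→Blue 5·13=65, R→Blue 4·4=16, S→Blue 5·19=95, T→Violet 4·7=28, U→Blue 3·13=39, V→Violet 2·11=22, W→Violet 10·12=120. Service 421; fixed 71; total 492.
{Red, Green, Violet}: P→Violet 2·18=36, Q→Green 5·13=65, R→Green 4·4=16, S→Red 4·19=76, T→Violet 4·7=28, U→Red 3·13=39, V→Violet 2·11=22, W→Green 10·12=120. Service 402; fixed 96; total 498.
{Red, Blue, Violet}: service 402 + fixed 99 = 501
{Red, Blue, Green, Amber, Violet}: service 402 + fixed 190 = 592
No other subset beats 492.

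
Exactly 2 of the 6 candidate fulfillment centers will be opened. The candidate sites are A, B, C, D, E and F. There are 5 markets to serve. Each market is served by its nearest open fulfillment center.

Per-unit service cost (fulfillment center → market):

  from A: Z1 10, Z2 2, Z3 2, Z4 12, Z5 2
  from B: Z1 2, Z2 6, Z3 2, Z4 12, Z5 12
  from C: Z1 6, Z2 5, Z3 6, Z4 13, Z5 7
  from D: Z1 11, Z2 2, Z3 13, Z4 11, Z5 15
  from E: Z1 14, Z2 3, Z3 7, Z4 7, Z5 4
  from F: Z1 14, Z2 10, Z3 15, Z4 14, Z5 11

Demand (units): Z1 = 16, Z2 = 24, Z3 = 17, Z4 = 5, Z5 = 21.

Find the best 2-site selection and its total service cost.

Choose A and B; total service cost 216.

With exactly 2 open, each market uses its cheapest among the chosen.
{A, B}: Z1→B 2·16=32, Z2→A 2·24=48, Z3→A 2·17=34, Z4→A 12·5=60, Z5→A 2·21=42. Service cost 216.
{B, E}: service cost 257
{A, C}: service cost 280
Among all 15 size-2 choices, {A, B} is lowest.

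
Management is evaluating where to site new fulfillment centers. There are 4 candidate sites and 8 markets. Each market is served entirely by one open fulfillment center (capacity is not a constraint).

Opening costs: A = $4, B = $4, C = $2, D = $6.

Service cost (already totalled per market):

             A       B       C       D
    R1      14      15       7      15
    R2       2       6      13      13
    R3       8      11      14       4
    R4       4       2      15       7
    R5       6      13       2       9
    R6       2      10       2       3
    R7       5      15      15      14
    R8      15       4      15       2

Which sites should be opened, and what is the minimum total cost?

Open A, C and D; minimum total cost 40.

For any fixed open set, each market goes to its cheapest open site; total = fixed + service.
{A, C, D}: R1→C 7, R2→A 2, R3→D 4, R4→A 4, R5→C 2, R6→A 2, R7→A 5, R8→D 2. Service 28; fixed 12; total 40.
{A, B, C}: service 32 + fixed 10 = 42
{A, B, C, D}: service 26 + fixed 16 = 42
{C}: service 83 + fixed 2 = 85
(All 15 nonempty subsets were checked; A, C and D is lowest.)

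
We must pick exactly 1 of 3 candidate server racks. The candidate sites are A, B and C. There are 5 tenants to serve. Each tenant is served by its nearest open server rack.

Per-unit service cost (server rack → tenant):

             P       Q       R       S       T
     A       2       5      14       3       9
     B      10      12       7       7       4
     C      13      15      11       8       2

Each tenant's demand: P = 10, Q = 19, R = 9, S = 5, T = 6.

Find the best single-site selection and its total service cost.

With exactly 1 open, each tenant uses its cheapest among the chosen.
{A}: P→A 2·10=20, Q→A 5·19=95, R→A 14·9=126, S→A 3·5=15, T→A 9·6=54. Service cost 310.
{B}: service cost 450
{C}: service cost 566
Among all 3 size-1 choices, {A} is lowest.

Choose A only; total service cost 310.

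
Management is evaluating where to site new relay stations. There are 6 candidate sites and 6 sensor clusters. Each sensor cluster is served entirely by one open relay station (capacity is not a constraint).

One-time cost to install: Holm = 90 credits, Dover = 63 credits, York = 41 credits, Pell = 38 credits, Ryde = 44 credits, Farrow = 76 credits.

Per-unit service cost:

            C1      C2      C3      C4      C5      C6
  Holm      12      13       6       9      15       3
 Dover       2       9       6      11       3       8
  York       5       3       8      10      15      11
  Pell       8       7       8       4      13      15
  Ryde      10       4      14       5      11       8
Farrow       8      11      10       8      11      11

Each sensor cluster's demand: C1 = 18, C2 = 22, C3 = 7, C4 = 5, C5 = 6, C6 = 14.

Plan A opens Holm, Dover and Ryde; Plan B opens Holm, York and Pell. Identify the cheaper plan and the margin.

Plan A: {Holm, Dover, Ryde}: C1→Dover 2·18=36, C2→Ryde 4·22=88, C3→Holm 6·7=42, C4→Ryde 5·5=25, C5→Dover 3·6=18, C6→Holm 3·14=42. Service 251; fixed 197; total 448.
Plan B: {Holm, York, Pell}: C1→York 5·18=90, C2→York 3·22=66, C3→Holm 6·7=42, C4→Pell 4·5=20, C5→Pell 13·6=78, C6→Holm 3·14=42. Service 338; fixed 169; total 507.
Difference: |448 − 507| = 59.

Plan A is cheaper by 59.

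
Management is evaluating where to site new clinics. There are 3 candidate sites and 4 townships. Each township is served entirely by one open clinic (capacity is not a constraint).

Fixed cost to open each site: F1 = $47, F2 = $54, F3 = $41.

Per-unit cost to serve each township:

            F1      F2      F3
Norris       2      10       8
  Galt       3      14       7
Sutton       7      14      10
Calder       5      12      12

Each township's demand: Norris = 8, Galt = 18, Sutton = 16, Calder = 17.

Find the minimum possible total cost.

For any fixed open set, each township goes to its cheapest open site; total = fixed + service.
{F1}: Norris→F1 2·8=16, Galt→F1 3·18=54, Sutton→F1 7·16=112, Calder→F1 5·17=85. Service 267; fixed 47; total 314.
{F1, F3}: service 267 + fixed 88 = 355
{F1, F2}: service 267 + fixed 101 = 368
{F1, F2, F3}: service 267 + fixed 142 = 409
No other subset beats 314.

Minimum total cost: 314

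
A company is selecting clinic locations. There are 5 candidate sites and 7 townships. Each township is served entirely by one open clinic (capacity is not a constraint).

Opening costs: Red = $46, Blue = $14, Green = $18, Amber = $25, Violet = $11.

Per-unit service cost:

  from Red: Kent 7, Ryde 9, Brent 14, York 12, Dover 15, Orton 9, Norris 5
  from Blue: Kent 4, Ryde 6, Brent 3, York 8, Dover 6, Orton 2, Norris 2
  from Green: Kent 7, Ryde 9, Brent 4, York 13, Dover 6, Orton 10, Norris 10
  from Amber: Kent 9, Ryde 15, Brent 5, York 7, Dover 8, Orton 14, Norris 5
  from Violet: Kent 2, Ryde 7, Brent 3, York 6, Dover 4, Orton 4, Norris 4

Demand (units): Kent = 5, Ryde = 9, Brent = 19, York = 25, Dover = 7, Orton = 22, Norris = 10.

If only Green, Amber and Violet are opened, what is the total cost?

Total cost: 490

Each township is assigned to its cheapest site among the open ones.
{Green, Amber, Violet}: Kent→Violet 2·5=10, Ryde→Violet 7·9=63, Brent→Violet 3·19=57, York→Violet 6·25=150, Dover→Violet 4·7=28, Orton→Violet 4·22=88, Norris→Violet 4·10=40. Service 436; fixed 54; total 490.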